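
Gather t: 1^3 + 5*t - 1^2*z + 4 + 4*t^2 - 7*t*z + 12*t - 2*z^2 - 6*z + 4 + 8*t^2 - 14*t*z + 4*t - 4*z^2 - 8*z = 12*t^2 + t*(21 - 21*z) - 6*z^2 - 15*z + 9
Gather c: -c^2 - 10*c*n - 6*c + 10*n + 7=-c^2 + c*(-10*n - 6) + 10*n + 7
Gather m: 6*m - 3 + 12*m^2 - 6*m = 12*m^2 - 3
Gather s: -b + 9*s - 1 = -b + 9*s - 1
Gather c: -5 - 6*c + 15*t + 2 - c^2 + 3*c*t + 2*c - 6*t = -c^2 + c*(3*t - 4) + 9*t - 3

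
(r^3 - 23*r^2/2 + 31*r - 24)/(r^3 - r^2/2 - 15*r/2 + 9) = (r - 8)/(r + 3)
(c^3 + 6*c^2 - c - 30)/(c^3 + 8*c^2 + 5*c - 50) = (c + 3)/(c + 5)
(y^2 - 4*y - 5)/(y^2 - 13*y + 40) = (y + 1)/(y - 8)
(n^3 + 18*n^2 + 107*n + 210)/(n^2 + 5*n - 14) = (n^2 + 11*n + 30)/(n - 2)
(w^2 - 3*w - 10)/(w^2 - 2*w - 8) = (w - 5)/(w - 4)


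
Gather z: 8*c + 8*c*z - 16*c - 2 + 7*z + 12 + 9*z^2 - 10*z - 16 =-8*c + 9*z^2 + z*(8*c - 3) - 6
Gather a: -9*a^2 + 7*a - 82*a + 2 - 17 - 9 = -9*a^2 - 75*a - 24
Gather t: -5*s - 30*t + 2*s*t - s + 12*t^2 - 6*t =-6*s + 12*t^2 + t*(2*s - 36)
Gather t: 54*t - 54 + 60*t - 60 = 114*t - 114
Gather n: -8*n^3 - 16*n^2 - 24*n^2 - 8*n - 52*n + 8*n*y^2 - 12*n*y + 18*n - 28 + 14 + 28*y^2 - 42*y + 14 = -8*n^3 - 40*n^2 + n*(8*y^2 - 12*y - 42) + 28*y^2 - 42*y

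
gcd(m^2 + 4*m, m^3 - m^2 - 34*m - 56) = m + 4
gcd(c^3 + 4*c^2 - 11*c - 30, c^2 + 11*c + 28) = 1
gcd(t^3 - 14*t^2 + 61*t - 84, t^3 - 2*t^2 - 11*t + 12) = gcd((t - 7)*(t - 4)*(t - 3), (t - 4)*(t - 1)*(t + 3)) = t - 4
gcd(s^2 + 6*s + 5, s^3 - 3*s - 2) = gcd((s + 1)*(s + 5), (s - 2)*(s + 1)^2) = s + 1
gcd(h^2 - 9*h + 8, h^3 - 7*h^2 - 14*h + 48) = h - 8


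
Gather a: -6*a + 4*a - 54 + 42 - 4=-2*a - 16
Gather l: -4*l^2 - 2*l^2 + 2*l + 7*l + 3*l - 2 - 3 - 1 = -6*l^2 + 12*l - 6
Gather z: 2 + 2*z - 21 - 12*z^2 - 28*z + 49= -12*z^2 - 26*z + 30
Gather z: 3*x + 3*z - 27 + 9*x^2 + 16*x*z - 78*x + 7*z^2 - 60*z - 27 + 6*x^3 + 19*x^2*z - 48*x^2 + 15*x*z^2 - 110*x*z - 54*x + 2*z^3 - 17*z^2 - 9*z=6*x^3 - 39*x^2 - 129*x + 2*z^3 + z^2*(15*x - 10) + z*(19*x^2 - 94*x - 66) - 54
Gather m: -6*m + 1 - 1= -6*m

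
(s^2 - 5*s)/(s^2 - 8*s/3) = 3*(s - 5)/(3*s - 8)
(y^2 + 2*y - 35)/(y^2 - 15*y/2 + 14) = 2*(y^2 + 2*y - 35)/(2*y^2 - 15*y + 28)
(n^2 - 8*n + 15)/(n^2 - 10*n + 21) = (n - 5)/(n - 7)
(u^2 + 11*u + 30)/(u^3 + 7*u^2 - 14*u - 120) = 1/(u - 4)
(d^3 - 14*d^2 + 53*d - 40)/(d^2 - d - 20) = (d^2 - 9*d + 8)/(d + 4)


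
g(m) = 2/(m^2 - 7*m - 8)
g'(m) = 2*(7 - 2*m)/(m^2 - 7*m - 8)^2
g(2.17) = -0.11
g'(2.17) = 0.02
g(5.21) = -0.12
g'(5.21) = -0.02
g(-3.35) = 0.07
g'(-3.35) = 0.04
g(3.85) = -0.10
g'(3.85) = -0.00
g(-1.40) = 0.53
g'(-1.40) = 1.39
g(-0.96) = -5.58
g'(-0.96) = 138.89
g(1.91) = -0.11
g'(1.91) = 0.02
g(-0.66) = -0.68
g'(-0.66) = 1.92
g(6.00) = -0.14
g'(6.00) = -0.05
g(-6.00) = 0.03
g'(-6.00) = 0.01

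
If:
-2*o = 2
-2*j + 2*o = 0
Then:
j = -1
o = -1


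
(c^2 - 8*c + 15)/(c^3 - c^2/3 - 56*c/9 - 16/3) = 9*(c - 5)/(9*c^2 + 24*c + 16)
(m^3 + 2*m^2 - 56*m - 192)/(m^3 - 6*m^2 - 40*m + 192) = (m + 4)/(m - 4)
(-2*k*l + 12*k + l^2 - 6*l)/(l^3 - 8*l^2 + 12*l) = (-2*k + l)/(l*(l - 2))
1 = 1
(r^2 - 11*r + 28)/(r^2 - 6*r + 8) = (r - 7)/(r - 2)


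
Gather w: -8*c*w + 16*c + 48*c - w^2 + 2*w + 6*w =64*c - w^2 + w*(8 - 8*c)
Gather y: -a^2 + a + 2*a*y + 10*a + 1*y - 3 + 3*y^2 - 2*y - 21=-a^2 + 11*a + 3*y^2 + y*(2*a - 1) - 24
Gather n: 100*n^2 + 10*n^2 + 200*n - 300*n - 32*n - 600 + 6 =110*n^2 - 132*n - 594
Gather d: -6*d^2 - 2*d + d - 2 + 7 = -6*d^2 - d + 5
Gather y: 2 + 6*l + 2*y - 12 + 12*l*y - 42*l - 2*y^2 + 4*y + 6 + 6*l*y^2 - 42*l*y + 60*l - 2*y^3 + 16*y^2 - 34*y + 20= 24*l - 2*y^3 + y^2*(6*l + 14) + y*(-30*l - 28) + 16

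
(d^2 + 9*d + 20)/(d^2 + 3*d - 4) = (d + 5)/(d - 1)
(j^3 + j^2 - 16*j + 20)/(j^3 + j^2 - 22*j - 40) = (j^3 + j^2 - 16*j + 20)/(j^3 + j^2 - 22*j - 40)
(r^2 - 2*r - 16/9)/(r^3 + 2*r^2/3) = (r - 8/3)/r^2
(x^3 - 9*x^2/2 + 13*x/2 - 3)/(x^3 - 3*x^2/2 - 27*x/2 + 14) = (2*x^2 - 7*x + 6)/(2*x^2 - x - 28)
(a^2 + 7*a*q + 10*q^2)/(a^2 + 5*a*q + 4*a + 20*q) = (a + 2*q)/(a + 4)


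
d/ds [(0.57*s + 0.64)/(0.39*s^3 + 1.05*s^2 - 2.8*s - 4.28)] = (0.2223*s^3 + 0.5985*s^2 - 1.596*s - (0.57*s + 0.64)*(1.17*s^2 + 2.1*s - 2.8) - 2.4396)/(0.39*s^3 + 1.05*s^2 - 2.8*s - 4.28)^2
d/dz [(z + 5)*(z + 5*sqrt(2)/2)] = 2*z + 5*sqrt(2)/2 + 5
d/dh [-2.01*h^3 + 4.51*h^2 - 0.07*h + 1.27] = -6.03*h^2 + 9.02*h - 0.07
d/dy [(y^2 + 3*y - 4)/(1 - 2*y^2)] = (6*y^2 - 14*y + 3)/(4*y^4 - 4*y^2 + 1)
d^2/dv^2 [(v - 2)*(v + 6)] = 2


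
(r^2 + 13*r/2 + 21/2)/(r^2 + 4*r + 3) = (r + 7/2)/(r + 1)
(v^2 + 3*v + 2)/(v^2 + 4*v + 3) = (v + 2)/(v + 3)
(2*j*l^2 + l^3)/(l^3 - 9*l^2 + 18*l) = l*(2*j + l)/(l^2 - 9*l + 18)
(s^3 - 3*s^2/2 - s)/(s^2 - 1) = s*(2*s^2 - 3*s - 2)/(2*(s^2 - 1))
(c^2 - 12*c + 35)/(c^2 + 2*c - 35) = (c - 7)/(c + 7)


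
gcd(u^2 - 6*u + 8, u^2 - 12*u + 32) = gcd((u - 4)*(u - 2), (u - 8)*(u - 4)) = u - 4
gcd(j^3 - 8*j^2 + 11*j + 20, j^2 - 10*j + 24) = j - 4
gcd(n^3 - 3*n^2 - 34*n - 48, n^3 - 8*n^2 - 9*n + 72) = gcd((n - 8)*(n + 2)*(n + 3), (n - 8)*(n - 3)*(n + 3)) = n^2 - 5*n - 24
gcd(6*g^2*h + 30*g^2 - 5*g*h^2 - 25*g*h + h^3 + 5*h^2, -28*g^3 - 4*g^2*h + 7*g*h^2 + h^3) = 2*g - h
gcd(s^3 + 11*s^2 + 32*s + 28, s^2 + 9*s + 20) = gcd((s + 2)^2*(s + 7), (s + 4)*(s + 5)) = 1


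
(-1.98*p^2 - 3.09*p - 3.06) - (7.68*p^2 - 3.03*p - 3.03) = -9.66*p^2 - 0.0600000000000001*p - 0.0300000000000002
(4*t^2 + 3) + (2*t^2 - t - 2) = 6*t^2 - t + 1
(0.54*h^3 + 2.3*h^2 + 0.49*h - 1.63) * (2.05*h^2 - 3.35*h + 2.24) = 1.107*h^5 + 2.906*h^4 - 5.4909*h^3 + 0.169000000000001*h^2 + 6.5581*h - 3.6512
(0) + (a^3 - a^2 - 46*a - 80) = a^3 - a^2 - 46*a - 80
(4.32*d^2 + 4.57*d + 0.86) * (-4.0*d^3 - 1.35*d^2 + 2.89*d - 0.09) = -17.28*d^5 - 24.112*d^4 + 2.8753*d^3 + 11.6575*d^2 + 2.0741*d - 0.0774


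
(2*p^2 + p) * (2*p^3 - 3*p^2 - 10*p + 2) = 4*p^5 - 4*p^4 - 23*p^3 - 6*p^2 + 2*p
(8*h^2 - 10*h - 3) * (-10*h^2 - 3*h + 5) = -80*h^4 + 76*h^3 + 100*h^2 - 41*h - 15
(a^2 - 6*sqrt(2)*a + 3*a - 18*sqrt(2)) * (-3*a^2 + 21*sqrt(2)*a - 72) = -3*a^4 - 9*a^3 + 39*sqrt(2)*a^3 - 324*a^2 + 117*sqrt(2)*a^2 - 972*a + 432*sqrt(2)*a + 1296*sqrt(2)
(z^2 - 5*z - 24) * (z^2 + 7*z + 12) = z^4 + 2*z^3 - 47*z^2 - 228*z - 288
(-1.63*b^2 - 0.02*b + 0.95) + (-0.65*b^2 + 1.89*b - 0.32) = -2.28*b^2 + 1.87*b + 0.63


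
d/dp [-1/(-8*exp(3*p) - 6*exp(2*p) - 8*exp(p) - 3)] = (-24*exp(2*p) - 12*exp(p) - 8)*exp(p)/(8*exp(3*p) + 6*exp(2*p) + 8*exp(p) + 3)^2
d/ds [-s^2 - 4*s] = -2*s - 4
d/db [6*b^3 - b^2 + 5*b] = 18*b^2 - 2*b + 5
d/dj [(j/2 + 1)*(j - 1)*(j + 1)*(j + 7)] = 2*j^3 + 27*j^2/2 + 13*j - 9/2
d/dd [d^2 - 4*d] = 2*d - 4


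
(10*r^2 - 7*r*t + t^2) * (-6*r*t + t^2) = -60*r^3*t + 52*r^2*t^2 - 13*r*t^3 + t^4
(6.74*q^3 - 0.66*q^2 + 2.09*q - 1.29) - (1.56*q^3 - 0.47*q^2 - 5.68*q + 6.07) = 5.18*q^3 - 0.19*q^2 + 7.77*q - 7.36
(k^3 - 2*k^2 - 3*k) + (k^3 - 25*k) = 2*k^3 - 2*k^2 - 28*k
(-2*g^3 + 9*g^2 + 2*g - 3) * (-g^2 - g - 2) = 2*g^5 - 7*g^4 - 7*g^3 - 17*g^2 - g + 6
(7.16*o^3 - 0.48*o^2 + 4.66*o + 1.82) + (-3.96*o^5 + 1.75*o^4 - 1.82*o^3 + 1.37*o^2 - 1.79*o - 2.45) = -3.96*o^5 + 1.75*o^4 + 5.34*o^3 + 0.89*o^2 + 2.87*o - 0.63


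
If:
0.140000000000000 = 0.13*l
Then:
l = 1.08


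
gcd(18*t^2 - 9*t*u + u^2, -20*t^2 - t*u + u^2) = 1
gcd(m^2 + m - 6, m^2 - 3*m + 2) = m - 2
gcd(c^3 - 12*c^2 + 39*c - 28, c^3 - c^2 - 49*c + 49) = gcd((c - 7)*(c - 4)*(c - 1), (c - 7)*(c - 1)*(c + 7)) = c^2 - 8*c + 7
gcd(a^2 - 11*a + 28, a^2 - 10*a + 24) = a - 4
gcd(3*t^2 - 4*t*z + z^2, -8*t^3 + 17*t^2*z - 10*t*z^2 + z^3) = -t + z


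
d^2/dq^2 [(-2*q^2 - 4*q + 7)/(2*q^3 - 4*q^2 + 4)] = 2*(-q^6 - 6*q^5 + 33*q^4 - 50*q^3 + 54*q^2 - 45*q + 10)/(q^9 - 6*q^8 + 12*q^7 - 2*q^6 - 24*q^5 + 24*q^4 + 12*q^3 - 24*q^2 + 8)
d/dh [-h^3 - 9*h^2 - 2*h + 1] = -3*h^2 - 18*h - 2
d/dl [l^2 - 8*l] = 2*l - 8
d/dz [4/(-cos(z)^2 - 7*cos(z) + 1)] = -4*(2*cos(z) + 7)*sin(z)/(sin(z)^2 - 7*cos(z))^2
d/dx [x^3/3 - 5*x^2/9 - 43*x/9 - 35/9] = x^2 - 10*x/9 - 43/9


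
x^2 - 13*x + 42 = (x - 7)*(x - 6)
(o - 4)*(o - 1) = o^2 - 5*o + 4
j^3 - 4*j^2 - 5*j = j*(j - 5)*(j + 1)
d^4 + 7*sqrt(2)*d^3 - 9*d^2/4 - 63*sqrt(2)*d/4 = d*(d - 3/2)*(d + 3/2)*(d + 7*sqrt(2))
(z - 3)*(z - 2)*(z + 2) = z^3 - 3*z^2 - 4*z + 12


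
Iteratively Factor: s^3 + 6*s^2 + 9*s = (s + 3)*(s^2 + 3*s) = (s + 3)^2*(s)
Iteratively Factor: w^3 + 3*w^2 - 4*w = (w - 1)*(w^2 + 4*w) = w*(w - 1)*(w + 4)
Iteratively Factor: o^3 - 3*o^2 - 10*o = (o - 5)*(o^2 + 2*o) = (o - 5)*(o + 2)*(o)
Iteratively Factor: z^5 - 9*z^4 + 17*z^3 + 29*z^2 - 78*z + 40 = (z - 5)*(z^4 - 4*z^3 - 3*z^2 + 14*z - 8) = (z - 5)*(z - 1)*(z^3 - 3*z^2 - 6*z + 8) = (z - 5)*(z - 1)^2*(z^2 - 2*z - 8) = (z - 5)*(z - 4)*(z - 1)^2*(z + 2)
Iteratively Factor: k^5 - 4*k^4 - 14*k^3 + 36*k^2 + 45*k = (k - 5)*(k^4 + k^3 - 9*k^2 - 9*k) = (k - 5)*(k + 3)*(k^3 - 2*k^2 - 3*k) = (k - 5)*(k - 3)*(k + 3)*(k^2 + k) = (k - 5)*(k - 3)*(k + 1)*(k + 3)*(k)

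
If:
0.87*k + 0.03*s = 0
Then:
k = -0.0344827586206897*s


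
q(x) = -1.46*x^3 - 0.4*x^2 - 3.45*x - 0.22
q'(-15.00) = -976.95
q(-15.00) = 4889.03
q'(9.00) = -365.43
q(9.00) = -1128.01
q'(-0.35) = -3.71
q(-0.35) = 1.00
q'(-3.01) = -40.73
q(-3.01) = 46.36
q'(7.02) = -224.91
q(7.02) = -549.24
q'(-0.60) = -4.55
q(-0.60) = 2.02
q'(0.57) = -5.33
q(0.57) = -2.59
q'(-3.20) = -45.74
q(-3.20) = 54.57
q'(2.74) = -38.53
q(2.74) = -42.71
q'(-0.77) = -5.43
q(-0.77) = 2.87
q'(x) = -4.38*x^2 - 0.8*x - 3.45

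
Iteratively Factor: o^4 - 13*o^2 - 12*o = (o)*(o^3 - 13*o - 12) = o*(o - 4)*(o^2 + 4*o + 3) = o*(o - 4)*(o + 1)*(o + 3)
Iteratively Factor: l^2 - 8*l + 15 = (l - 5)*(l - 3)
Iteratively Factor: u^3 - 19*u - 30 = (u - 5)*(u^2 + 5*u + 6) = (u - 5)*(u + 2)*(u + 3)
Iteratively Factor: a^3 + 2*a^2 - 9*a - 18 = (a + 2)*(a^2 - 9) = (a + 2)*(a + 3)*(a - 3)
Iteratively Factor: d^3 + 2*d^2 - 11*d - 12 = (d - 3)*(d^2 + 5*d + 4) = (d - 3)*(d + 4)*(d + 1)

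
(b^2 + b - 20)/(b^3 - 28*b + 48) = (b + 5)/(b^2 + 4*b - 12)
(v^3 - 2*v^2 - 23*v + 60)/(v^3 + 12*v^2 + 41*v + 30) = (v^2 - 7*v + 12)/(v^2 + 7*v + 6)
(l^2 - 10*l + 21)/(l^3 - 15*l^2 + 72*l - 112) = (l - 3)/(l^2 - 8*l + 16)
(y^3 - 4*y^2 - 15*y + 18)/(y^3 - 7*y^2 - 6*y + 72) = (y - 1)/(y - 4)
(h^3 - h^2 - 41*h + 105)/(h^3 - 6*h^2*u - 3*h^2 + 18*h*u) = (-h^2 - 2*h + 35)/(h*(-h + 6*u))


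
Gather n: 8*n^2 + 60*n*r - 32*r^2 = 8*n^2 + 60*n*r - 32*r^2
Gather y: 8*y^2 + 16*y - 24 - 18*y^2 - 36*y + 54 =-10*y^2 - 20*y + 30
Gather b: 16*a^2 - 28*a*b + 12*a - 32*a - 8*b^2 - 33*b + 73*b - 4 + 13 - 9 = 16*a^2 - 20*a - 8*b^2 + b*(40 - 28*a)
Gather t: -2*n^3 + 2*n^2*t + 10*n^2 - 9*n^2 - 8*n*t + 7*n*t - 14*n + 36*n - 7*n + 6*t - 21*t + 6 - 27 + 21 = -2*n^3 + n^2 + 15*n + t*(2*n^2 - n - 15)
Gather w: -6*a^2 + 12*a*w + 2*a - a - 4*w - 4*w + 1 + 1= -6*a^2 + a + w*(12*a - 8) + 2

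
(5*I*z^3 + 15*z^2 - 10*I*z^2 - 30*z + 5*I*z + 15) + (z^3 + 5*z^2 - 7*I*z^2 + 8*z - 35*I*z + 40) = z^3 + 5*I*z^3 + 20*z^2 - 17*I*z^2 - 22*z - 30*I*z + 55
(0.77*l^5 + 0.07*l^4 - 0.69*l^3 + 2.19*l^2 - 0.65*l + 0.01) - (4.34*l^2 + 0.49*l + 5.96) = 0.77*l^5 + 0.07*l^4 - 0.69*l^3 - 2.15*l^2 - 1.14*l - 5.95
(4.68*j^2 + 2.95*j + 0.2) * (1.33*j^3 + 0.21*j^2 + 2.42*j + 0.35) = 6.2244*j^5 + 4.9063*j^4 + 12.2111*j^3 + 8.819*j^2 + 1.5165*j + 0.07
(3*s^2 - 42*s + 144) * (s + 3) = 3*s^3 - 33*s^2 + 18*s + 432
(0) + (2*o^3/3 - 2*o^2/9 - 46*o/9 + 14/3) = 2*o^3/3 - 2*o^2/9 - 46*o/9 + 14/3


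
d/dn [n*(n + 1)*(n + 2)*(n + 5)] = 4*n^3 + 24*n^2 + 34*n + 10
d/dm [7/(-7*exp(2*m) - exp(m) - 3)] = (98*exp(m) + 7)*exp(m)/(7*exp(2*m) + exp(m) + 3)^2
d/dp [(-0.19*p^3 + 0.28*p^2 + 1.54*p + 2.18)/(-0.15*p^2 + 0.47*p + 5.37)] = (0.0285*p^4 - 0.1786*p^3 - 2.6983*p^2 + 3.6612*p + 7.2452)/(0.0225*p^4 - 0.141*p^3 - 1.3901*p^2 + 5.0478*p + 28.8369)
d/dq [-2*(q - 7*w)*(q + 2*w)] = -4*q + 10*w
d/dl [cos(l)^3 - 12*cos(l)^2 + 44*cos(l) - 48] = (-3*cos(l)^2 + 24*cos(l) - 44)*sin(l)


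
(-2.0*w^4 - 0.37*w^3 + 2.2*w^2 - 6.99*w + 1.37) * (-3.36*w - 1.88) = 6.72*w^5 + 5.0032*w^4 - 6.6964*w^3 + 19.3504*w^2 + 8.538*w - 2.5756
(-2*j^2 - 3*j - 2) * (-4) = 8*j^2 + 12*j + 8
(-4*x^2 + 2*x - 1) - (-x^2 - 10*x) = -3*x^2 + 12*x - 1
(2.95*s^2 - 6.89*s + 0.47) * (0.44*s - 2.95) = 1.298*s^3 - 11.7341*s^2 + 20.5323*s - 1.3865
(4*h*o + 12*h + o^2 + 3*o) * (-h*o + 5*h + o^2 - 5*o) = -4*h^2*o^2 + 8*h^2*o + 60*h^2 + 3*h*o^3 - 6*h*o^2 - 45*h*o + o^4 - 2*o^3 - 15*o^2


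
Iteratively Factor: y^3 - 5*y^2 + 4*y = (y)*(y^2 - 5*y + 4) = y*(y - 4)*(y - 1)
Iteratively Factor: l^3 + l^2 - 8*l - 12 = (l + 2)*(l^2 - l - 6) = (l - 3)*(l + 2)*(l + 2)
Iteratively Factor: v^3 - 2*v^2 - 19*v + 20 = (v - 5)*(v^2 + 3*v - 4) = (v - 5)*(v - 1)*(v + 4)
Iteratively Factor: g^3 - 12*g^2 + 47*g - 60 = (g - 4)*(g^2 - 8*g + 15) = (g - 5)*(g - 4)*(g - 3)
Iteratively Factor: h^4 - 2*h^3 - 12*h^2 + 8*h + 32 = (h + 2)*(h^3 - 4*h^2 - 4*h + 16) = (h + 2)^2*(h^2 - 6*h + 8) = (h - 4)*(h + 2)^2*(h - 2)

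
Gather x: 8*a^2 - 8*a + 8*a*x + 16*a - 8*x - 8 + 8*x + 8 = 8*a^2 + 8*a*x + 8*a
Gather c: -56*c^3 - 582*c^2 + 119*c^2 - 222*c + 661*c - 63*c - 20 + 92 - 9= -56*c^3 - 463*c^2 + 376*c + 63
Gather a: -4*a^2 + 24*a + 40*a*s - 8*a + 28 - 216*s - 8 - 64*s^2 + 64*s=-4*a^2 + a*(40*s + 16) - 64*s^2 - 152*s + 20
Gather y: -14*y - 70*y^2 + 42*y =-70*y^2 + 28*y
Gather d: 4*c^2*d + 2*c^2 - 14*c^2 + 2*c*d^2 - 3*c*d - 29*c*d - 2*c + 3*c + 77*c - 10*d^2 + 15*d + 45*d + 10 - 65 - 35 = -12*c^2 + 78*c + d^2*(2*c - 10) + d*(4*c^2 - 32*c + 60) - 90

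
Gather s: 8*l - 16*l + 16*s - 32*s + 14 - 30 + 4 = -8*l - 16*s - 12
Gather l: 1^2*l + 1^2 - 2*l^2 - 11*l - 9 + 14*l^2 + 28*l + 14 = 12*l^2 + 18*l + 6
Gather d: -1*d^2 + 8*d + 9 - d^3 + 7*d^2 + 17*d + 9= -d^3 + 6*d^2 + 25*d + 18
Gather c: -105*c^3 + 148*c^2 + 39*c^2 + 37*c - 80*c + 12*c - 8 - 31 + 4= -105*c^3 + 187*c^2 - 31*c - 35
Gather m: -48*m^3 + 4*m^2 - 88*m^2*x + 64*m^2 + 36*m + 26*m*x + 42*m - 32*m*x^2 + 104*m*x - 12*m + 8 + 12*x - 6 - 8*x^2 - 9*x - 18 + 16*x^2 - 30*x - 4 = -48*m^3 + m^2*(68 - 88*x) + m*(-32*x^2 + 130*x + 66) + 8*x^2 - 27*x - 20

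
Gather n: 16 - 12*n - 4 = 12 - 12*n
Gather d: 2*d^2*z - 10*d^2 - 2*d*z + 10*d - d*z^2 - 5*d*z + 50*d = d^2*(2*z - 10) + d*(-z^2 - 7*z + 60)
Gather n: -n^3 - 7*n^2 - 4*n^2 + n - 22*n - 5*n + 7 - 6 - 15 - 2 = -n^3 - 11*n^2 - 26*n - 16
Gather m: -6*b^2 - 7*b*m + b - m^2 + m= -6*b^2 + b - m^2 + m*(1 - 7*b)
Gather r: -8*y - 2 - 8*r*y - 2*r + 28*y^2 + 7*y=r*(-8*y - 2) + 28*y^2 - y - 2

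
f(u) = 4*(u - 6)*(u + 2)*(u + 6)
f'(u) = 4*(u - 6)*(u + 2) + 4*(u - 6)*(u + 6) + 4*(u + 2)*(u + 6) = 12*u^2 + 16*u - 144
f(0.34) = -335.88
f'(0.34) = -137.17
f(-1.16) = -116.44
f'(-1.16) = -146.41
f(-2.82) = 92.00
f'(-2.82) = -93.69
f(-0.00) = -288.00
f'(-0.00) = -144.00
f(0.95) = -414.15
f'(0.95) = -117.97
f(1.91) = -505.98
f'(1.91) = -69.66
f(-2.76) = 86.28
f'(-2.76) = -96.75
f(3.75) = -504.56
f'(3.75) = 84.75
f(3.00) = -540.00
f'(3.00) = 12.00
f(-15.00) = -9828.00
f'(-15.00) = 2316.00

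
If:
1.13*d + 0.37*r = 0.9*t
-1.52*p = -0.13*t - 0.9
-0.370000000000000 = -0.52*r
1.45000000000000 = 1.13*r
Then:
No Solution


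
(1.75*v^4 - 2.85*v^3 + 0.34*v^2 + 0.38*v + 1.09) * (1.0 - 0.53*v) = -0.9275*v^5 + 3.2605*v^4 - 3.0302*v^3 + 0.1386*v^2 - 0.1977*v + 1.09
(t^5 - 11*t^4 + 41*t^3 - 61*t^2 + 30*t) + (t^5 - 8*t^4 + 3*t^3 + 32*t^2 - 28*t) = 2*t^5 - 19*t^4 + 44*t^3 - 29*t^2 + 2*t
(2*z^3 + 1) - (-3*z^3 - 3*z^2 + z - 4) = 5*z^3 + 3*z^2 - z + 5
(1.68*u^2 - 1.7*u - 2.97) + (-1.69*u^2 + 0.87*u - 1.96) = -0.01*u^2 - 0.83*u - 4.93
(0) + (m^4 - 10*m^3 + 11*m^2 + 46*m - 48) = m^4 - 10*m^3 + 11*m^2 + 46*m - 48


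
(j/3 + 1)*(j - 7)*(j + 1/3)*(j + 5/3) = j^4/3 - 2*j^3/3 - 256*j^2/27 - 398*j/27 - 35/9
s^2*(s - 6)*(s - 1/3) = s^4 - 19*s^3/3 + 2*s^2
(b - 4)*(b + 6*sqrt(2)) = b^2 - 4*b + 6*sqrt(2)*b - 24*sqrt(2)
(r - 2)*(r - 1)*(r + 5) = r^3 + 2*r^2 - 13*r + 10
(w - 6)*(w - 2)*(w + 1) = w^3 - 7*w^2 + 4*w + 12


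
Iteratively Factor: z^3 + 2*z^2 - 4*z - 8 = (z + 2)*(z^2 - 4) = (z - 2)*(z + 2)*(z + 2)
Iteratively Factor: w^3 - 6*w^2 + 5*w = (w - 5)*(w^2 - w) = (w - 5)*(w - 1)*(w)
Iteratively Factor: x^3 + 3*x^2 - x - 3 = (x + 1)*(x^2 + 2*x - 3) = (x + 1)*(x + 3)*(x - 1)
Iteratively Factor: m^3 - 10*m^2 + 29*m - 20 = (m - 5)*(m^2 - 5*m + 4) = (m - 5)*(m - 1)*(m - 4)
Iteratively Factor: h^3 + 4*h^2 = (h + 4)*(h^2) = h*(h + 4)*(h)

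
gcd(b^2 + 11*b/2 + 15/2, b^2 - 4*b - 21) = b + 3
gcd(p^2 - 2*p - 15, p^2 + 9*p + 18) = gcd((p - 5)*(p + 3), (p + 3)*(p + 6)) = p + 3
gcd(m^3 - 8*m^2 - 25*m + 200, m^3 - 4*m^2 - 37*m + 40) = m^2 - 3*m - 40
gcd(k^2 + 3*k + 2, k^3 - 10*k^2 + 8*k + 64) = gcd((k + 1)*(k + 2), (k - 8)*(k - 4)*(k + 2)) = k + 2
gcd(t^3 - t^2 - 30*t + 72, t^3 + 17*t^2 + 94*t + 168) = t + 6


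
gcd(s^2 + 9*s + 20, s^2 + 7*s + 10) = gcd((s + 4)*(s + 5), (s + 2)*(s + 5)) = s + 5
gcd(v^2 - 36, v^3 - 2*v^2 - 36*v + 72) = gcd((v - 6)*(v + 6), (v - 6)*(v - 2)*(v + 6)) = v^2 - 36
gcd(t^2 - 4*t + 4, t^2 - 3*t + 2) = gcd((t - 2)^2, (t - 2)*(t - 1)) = t - 2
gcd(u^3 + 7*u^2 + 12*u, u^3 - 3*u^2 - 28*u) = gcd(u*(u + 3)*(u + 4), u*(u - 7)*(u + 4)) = u^2 + 4*u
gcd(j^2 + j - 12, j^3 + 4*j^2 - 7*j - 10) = 1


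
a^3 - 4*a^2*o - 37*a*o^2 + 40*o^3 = (a - 8*o)*(a - o)*(a + 5*o)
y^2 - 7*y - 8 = (y - 8)*(y + 1)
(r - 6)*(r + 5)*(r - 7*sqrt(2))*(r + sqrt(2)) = r^4 - 6*sqrt(2)*r^3 - r^3 - 44*r^2 + 6*sqrt(2)*r^2 + 14*r + 180*sqrt(2)*r + 420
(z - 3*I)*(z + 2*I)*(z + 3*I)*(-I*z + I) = -I*z^4 + 2*z^3 + I*z^3 - 2*z^2 - 9*I*z^2 + 18*z + 9*I*z - 18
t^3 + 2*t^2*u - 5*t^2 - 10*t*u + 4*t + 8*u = (t - 4)*(t - 1)*(t + 2*u)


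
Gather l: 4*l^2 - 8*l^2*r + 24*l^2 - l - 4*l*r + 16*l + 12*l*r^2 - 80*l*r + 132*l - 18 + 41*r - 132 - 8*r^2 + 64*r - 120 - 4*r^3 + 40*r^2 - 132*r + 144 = l^2*(28 - 8*r) + l*(12*r^2 - 84*r + 147) - 4*r^3 + 32*r^2 - 27*r - 126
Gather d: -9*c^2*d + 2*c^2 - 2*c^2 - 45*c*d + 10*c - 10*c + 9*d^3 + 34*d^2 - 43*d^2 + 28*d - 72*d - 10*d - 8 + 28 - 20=9*d^3 - 9*d^2 + d*(-9*c^2 - 45*c - 54)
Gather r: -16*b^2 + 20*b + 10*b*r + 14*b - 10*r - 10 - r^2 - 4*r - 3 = -16*b^2 + 34*b - r^2 + r*(10*b - 14) - 13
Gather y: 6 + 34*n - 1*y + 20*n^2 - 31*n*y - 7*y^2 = 20*n^2 + 34*n - 7*y^2 + y*(-31*n - 1) + 6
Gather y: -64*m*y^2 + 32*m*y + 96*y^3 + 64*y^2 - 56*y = 96*y^3 + y^2*(64 - 64*m) + y*(32*m - 56)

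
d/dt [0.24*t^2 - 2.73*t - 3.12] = 0.48*t - 2.73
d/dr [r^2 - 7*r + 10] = 2*r - 7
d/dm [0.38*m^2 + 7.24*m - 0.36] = 0.76*m + 7.24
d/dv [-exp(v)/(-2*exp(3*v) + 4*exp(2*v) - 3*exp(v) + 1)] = (-4*exp(4*v) + 4*exp(3*v) - exp(v))/(4*exp(6*v) - 16*exp(5*v) + 28*exp(4*v) - 28*exp(3*v) + 17*exp(2*v) - 6*exp(v) + 1)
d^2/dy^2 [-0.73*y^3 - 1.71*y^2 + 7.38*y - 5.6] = -4.38*y - 3.42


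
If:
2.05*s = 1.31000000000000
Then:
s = 0.64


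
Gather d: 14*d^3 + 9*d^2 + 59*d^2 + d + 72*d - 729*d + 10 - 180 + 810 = 14*d^3 + 68*d^2 - 656*d + 640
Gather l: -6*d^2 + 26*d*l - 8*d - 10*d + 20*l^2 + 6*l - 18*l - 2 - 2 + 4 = -6*d^2 - 18*d + 20*l^2 + l*(26*d - 12)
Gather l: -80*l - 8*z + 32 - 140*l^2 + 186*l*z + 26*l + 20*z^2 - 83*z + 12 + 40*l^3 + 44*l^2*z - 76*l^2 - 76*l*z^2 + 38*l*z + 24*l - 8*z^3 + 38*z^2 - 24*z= 40*l^3 + l^2*(44*z - 216) + l*(-76*z^2 + 224*z - 30) - 8*z^3 + 58*z^2 - 115*z + 44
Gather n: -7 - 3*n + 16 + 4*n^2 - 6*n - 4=4*n^2 - 9*n + 5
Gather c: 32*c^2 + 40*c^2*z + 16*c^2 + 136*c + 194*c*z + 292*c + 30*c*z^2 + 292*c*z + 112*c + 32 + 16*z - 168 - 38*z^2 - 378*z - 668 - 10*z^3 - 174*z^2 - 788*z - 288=c^2*(40*z + 48) + c*(30*z^2 + 486*z + 540) - 10*z^3 - 212*z^2 - 1150*z - 1092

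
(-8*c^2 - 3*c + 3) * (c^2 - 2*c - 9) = -8*c^4 + 13*c^3 + 81*c^2 + 21*c - 27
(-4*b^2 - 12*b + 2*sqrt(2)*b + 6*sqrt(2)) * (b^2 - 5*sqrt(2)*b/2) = -4*b^4 - 12*b^3 + 12*sqrt(2)*b^3 - 10*b^2 + 36*sqrt(2)*b^2 - 30*b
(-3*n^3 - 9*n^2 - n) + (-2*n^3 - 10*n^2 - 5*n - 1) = -5*n^3 - 19*n^2 - 6*n - 1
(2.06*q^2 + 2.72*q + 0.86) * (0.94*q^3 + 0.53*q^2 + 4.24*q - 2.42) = 1.9364*q^5 + 3.6486*q^4 + 10.9844*q^3 + 7.0034*q^2 - 2.936*q - 2.0812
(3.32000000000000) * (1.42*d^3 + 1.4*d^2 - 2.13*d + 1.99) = 4.7144*d^3 + 4.648*d^2 - 7.0716*d + 6.6068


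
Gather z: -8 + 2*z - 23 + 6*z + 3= 8*z - 28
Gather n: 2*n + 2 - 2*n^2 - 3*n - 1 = -2*n^2 - n + 1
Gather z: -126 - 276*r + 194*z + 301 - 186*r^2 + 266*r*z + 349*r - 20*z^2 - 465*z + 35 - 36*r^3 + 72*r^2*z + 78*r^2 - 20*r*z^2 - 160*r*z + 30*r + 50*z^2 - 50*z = -36*r^3 - 108*r^2 + 103*r + z^2*(30 - 20*r) + z*(72*r^2 + 106*r - 321) + 210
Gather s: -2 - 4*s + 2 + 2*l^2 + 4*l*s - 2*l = 2*l^2 - 2*l + s*(4*l - 4)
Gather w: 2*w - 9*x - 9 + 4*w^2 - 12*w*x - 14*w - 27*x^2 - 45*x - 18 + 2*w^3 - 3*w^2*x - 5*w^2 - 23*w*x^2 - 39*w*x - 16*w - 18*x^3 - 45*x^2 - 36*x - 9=2*w^3 + w^2*(-3*x - 1) + w*(-23*x^2 - 51*x - 28) - 18*x^3 - 72*x^2 - 90*x - 36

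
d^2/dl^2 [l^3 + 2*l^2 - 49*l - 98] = 6*l + 4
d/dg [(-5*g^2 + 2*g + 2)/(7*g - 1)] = (-35*g^2 + 10*g - 16)/(49*g^2 - 14*g + 1)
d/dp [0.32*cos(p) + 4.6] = -0.32*sin(p)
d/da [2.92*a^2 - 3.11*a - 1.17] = 5.84*a - 3.11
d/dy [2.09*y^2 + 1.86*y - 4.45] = 4.18*y + 1.86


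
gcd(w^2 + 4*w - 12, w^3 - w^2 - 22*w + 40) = w - 2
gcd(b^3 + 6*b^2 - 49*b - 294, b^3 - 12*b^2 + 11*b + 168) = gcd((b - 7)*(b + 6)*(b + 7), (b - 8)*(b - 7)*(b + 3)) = b - 7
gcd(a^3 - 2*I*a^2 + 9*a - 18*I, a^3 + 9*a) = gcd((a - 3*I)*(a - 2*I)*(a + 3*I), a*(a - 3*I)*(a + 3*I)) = a^2 + 9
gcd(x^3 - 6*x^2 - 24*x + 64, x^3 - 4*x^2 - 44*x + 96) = x^2 - 10*x + 16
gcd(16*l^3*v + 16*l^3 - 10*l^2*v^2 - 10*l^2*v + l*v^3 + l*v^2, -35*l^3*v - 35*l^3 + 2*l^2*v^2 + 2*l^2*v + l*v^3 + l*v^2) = l*v + l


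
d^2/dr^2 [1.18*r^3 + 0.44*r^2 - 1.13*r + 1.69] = 7.08*r + 0.88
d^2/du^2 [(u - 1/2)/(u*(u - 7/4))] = 4*(32*u^3 - 48*u^2 + 84*u - 49)/(u^3*(64*u^3 - 336*u^2 + 588*u - 343))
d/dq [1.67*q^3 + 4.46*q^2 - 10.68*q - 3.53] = 5.01*q^2 + 8.92*q - 10.68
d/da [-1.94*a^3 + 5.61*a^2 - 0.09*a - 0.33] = -5.82*a^2 + 11.22*a - 0.09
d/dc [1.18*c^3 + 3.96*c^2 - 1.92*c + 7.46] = 3.54*c^2 + 7.92*c - 1.92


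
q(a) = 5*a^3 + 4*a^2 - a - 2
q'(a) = 15*a^2 + 8*a - 1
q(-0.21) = -1.66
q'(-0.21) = -2.02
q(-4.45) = -358.95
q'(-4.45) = 260.44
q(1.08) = 7.88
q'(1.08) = 25.14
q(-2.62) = -61.85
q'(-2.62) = 81.01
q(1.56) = 25.16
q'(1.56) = 47.98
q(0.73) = 1.35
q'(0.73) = 12.83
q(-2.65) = -64.31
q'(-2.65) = 83.14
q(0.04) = -2.03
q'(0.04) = -0.66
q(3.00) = 166.00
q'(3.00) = 158.00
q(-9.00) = -3314.00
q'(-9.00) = 1142.00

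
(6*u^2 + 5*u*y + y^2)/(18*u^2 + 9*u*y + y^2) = (2*u + y)/(6*u + y)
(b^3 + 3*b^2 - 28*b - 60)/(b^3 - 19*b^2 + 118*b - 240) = (b^2 + 8*b + 12)/(b^2 - 14*b + 48)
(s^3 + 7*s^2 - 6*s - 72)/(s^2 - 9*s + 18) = (s^2 + 10*s + 24)/(s - 6)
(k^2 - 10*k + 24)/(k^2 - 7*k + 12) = (k - 6)/(k - 3)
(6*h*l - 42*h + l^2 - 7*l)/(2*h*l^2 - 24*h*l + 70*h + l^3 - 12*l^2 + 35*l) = (6*h + l)/(2*h*l - 10*h + l^2 - 5*l)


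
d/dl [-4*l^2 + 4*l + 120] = 4 - 8*l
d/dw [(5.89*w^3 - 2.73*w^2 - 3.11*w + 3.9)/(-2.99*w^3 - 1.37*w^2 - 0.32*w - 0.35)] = (-16.232*w^4 - 22.3674*w^3 + 25.4114*w^2 + 12.597*w + 2.3365)/(8.9401*w^6 + 8.1926*w^5 + 3.7905*w^4 + 2.9698*w^3 + 1.0614*w^2 + 0.224*w + 0.1225)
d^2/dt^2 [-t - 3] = 0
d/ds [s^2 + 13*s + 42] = 2*s + 13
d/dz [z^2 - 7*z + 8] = 2*z - 7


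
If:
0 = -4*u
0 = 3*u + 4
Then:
No Solution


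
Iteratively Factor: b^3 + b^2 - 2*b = (b - 1)*(b^2 + 2*b) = (b - 1)*(b + 2)*(b)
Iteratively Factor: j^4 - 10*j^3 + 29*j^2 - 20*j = (j)*(j^3 - 10*j^2 + 29*j - 20) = j*(j - 4)*(j^2 - 6*j + 5) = j*(j - 4)*(j - 1)*(j - 5)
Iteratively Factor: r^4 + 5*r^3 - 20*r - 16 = (r + 4)*(r^3 + r^2 - 4*r - 4) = (r + 2)*(r + 4)*(r^2 - r - 2) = (r + 1)*(r + 2)*(r + 4)*(r - 2)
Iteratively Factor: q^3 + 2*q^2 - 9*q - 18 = (q - 3)*(q^2 + 5*q + 6) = (q - 3)*(q + 3)*(q + 2)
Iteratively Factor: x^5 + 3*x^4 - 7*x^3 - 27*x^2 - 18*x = (x - 3)*(x^4 + 6*x^3 + 11*x^2 + 6*x) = x*(x - 3)*(x^3 + 6*x^2 + 11*x + 6) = x*(x - 3)*(x + 3)*(x^2 + 3*x + 2) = x*(x - 3)*(x + 1)*(x + 3)*(x + 2)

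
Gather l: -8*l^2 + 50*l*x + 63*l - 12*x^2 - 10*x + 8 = -8*l^2 + l*(50*x + 63) - 12*x^2 - 10*x + 8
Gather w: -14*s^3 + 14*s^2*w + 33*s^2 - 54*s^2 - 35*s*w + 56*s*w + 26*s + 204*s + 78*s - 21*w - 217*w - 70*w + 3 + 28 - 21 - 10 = -14*s^3 - 21*s^2 + 308*s + w*(14*s^2 + 21*s - 308)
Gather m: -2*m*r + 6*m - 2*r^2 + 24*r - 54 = m*(6 - 2*r) - 2*r^2 + 24*r - 54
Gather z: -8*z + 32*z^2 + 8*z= 32*z^2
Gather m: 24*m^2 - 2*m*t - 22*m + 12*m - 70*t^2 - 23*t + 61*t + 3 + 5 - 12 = 24*m^2 + m*(-2*t - 10) - 70*t^2 + 38*t - 4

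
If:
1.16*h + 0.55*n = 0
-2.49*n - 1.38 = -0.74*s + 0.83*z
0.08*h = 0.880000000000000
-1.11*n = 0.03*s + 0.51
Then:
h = 11.00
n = -23.20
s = 841.40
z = 818.10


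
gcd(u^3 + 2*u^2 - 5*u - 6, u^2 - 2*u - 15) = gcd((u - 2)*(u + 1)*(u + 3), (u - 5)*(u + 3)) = u + 3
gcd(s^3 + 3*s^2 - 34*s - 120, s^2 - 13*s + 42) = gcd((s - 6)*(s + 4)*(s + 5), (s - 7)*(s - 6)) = s - 6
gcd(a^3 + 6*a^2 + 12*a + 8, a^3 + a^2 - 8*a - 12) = a^2 + 4*a + 4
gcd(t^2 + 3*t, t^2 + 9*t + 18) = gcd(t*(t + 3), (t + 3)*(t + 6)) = t + 3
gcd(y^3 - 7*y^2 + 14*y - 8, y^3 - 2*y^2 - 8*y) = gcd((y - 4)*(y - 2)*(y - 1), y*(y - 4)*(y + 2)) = y - 4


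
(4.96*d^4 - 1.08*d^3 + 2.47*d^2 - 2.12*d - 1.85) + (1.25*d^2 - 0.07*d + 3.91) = 4.96*d^4 - 1.08*d^3 + 3.72*d^2 - 2.19*d + 2.06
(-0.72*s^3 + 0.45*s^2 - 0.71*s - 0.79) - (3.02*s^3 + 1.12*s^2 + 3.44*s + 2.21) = -3.74*s^3 - 0.67*s^2 - 4.15*s - 3.0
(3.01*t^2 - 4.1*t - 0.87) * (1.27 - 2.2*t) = -6.622*t^3 + 12.8427*t^2 - 3.293*t - 1.1049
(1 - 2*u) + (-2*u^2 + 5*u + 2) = -2*u^2 + 3*u + 3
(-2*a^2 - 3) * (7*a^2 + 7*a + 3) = -14*a^4 - 14*a^3 - 27*a^2 - 21*a - 9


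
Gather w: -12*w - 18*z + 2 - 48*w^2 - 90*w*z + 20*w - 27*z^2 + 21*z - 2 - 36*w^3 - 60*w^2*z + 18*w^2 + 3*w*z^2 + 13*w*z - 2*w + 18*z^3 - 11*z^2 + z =-36*w^3 + w^2*(-60*z - 30) + w*(3*z^2 - 77*z + 6) + 18*z^3 - 38*z^2 + 4*z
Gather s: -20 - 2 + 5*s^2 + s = 5*s^2 + s - 22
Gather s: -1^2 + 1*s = s - 1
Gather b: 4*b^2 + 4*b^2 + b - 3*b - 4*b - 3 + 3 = 8*b^2 - 6*b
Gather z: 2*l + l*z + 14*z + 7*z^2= 2*l + 7*z^2 + z*(l + 14)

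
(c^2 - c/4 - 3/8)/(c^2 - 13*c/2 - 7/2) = (c - 3/4)/(c - 7)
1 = 1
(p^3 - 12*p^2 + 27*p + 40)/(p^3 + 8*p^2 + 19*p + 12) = (p^2 - 13*p + 40)/(p^2 + 7*p + 12)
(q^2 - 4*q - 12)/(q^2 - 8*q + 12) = (q + 2)/(q - 2)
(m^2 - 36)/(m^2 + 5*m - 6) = (m - 6)/(m - 1)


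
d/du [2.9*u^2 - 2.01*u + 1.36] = 5.8*u - 2.01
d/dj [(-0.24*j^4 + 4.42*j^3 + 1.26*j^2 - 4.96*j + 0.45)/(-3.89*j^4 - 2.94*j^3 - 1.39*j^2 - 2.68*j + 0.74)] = (17.8994*j^6 + 10.47*j^5 - 58.393*j^4 - 46.5644*j^3 + 3.5102*j^2 + 3.1158*j - 2.4644)/(15.1321*j^8 + 22.8732*j^7 + 19.4578*j^6 + 29.0236*j^5 + 11.9333*j^4 + 3.0992*j^3 + 5.1252*j^2 - 3.9664*j + 0.5476)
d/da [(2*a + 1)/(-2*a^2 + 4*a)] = (a^2 + a - 1)/(a^2*(a^2 - 4*a + 4))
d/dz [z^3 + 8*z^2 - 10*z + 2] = 3*z^2 + 16*z - 10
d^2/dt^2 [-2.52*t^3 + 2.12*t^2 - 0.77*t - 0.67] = 4.24 - 15.12*t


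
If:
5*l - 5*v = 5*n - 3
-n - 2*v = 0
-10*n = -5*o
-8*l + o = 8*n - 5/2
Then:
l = -47/200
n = 73/100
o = 73/50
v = -73/200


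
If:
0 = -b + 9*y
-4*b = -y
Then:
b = 0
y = 0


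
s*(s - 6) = s^2 - 6*s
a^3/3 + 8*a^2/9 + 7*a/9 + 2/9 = (a/3 + 1/3)*(a + 2/3)*(a + 1)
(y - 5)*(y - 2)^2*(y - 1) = y^4 - 10*y^3 + 33*y^2 - 44*y + 20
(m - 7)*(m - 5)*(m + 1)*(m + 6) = m^4 - 5*m^3 - 43*m^2 + 173*m + 210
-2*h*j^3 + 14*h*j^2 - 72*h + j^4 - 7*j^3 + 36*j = (-2*h + j)*(j - 6)*(j - 3)*(j + 2)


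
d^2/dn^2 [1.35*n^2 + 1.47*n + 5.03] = 2.70000000000000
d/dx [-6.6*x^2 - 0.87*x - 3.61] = -13.2*x - 0.87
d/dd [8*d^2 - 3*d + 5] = 16*d - 3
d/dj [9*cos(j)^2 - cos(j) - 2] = (1 - 18*cos(j))*sin(j)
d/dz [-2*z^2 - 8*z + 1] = -4*z - 8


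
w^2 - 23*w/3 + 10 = (w - 6)*(w - 5/3)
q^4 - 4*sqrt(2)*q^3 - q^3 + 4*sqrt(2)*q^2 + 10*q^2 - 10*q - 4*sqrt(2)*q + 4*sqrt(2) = (q - 1)*(q - 2*sqrt(2))*(q - sqrt(2))^2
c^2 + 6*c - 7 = (c - 1)*(c + 7)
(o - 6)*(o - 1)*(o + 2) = o^3 - 5*o^2 - 8*o + 12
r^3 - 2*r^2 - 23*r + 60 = (r - 4)*(r - 3)*(r + 5)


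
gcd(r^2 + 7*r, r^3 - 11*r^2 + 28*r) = r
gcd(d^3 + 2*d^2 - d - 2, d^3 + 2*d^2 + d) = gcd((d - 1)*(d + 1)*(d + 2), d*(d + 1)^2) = d + 1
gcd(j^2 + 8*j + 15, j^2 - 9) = j + 3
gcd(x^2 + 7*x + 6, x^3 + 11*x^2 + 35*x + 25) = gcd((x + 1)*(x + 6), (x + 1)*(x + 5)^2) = x + 1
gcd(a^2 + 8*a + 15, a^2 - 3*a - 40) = a + 5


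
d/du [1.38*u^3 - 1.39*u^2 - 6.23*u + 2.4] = 4.14*u^2 - 2.78*u - 6.23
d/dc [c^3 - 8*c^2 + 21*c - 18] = 3*c^2 - 16*c + 21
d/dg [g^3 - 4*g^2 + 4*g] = 3*g^2 - 8*g + 4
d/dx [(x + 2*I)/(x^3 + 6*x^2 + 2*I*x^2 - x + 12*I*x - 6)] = 2*(-x^2 - 3*x*(1 + I) + 1 - 9*I)/(x^5 + 3*x^4*(4 + I) + 3*x^3*(11 + 12*I) + x^2*(-36 + 107*I) - 12*x*(9 + I) - 36*I)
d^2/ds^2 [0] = 0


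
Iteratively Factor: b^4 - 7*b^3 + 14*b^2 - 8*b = (b - 4)*(b^3 - 3*b^2 + 2*b) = (b - 4)*(b - 2)*(b^2 - b) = b*(b - 4)*(b - 2)*(b - 1)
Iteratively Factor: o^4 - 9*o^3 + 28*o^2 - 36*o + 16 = (o - 2)*(o^3 - 7*o^2 + 14*o - 8) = (o - 2)*(o - 1)*(o^2 - 6*o + 8) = (o - 4)*(o - 2)*(o - 1)*(o - 2)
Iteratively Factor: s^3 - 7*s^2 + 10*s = (s)*(s^2 - 7*s + 10) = s*(s - 2)*(s - 5)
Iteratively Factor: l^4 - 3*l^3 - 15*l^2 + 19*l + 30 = (l + 1)*(l^3 - 4*l^2 - 11*l + 30) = (l - 5)*(l + 1)*(l^2 + l - 6) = (l - 5)*(l + 1)*(l + 3)*(l - 2)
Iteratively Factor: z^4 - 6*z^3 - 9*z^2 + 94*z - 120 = (z - 3)*(z^3 - 3*z^2 - 18*z + 40) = (z - 3)*(z - 2)*(z^2 - z - 20) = (z - 5)*(z - 3)*(z - 2)*(z + 4)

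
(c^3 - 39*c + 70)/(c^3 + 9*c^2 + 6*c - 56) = (c - 5)/(c + 4)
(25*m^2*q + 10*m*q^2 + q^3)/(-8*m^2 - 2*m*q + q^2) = q*(25*m^2 + 10*m*q + q^2)/(-8*m^2 - 2*m*q + q^2)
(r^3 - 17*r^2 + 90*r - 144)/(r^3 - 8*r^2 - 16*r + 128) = (r^2 - 9*r + 18)/(r^2 - 16)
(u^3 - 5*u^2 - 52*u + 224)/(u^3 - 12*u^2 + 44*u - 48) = (u^2 - u - 56)/(u^2 - 8*u + 12)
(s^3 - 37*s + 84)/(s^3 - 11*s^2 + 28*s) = (s^2 + 4*s - 21)/(s*(s - 7))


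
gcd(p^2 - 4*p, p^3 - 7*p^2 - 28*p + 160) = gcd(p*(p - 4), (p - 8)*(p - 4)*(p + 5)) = p - 4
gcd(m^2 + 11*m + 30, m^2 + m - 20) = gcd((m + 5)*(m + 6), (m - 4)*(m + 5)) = m + 5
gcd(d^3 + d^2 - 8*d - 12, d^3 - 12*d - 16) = d^2 + 4*d + 4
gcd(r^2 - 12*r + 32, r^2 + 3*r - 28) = r - 4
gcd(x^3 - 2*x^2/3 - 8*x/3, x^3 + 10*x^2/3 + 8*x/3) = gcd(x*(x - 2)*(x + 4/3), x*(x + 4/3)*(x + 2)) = x^2 + 4*x/3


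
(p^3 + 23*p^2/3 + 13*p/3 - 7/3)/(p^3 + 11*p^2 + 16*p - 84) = (3*p^2 + 2*p - 1)/(3*(p^2 + 4*p - 12))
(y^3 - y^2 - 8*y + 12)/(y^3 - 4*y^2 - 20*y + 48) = (y^2 + y - 6)/(y^2 - 2*y - 24)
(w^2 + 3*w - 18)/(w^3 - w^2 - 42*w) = (w - 3)/(w*(w - 7))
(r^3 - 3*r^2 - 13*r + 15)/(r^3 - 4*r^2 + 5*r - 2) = (r^2 - 2*r - 15)/(r^2 - 3*r + 2)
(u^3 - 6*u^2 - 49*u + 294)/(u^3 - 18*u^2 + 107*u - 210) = (u + 7)/(u - 5)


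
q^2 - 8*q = q*(q - 8)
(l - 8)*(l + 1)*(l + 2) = l^3 - 5*l^2 - 22*l - 16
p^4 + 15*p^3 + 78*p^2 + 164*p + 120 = (p + 2)^2*(p + 5)*(p + 6)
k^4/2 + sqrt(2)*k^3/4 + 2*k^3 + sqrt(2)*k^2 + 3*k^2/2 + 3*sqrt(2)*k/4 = k*(k + 3)*(sqrt(2)*k/2 + 1/2)*(sqrt(2)*k/2 + sqrt(2)/2)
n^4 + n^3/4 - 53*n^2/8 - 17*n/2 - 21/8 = (n - 3)*(n + 1/2)*(n + 1)*(n + 7/4)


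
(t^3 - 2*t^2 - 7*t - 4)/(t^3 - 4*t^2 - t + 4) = (t + 1)/(t - 1)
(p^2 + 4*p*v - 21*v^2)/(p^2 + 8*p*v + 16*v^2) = (p^2 + 4*p*v - 21*v^2)/(p^2 + 8*p*v + 16*v^2)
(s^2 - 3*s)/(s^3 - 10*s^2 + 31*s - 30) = s/(s^2 - 7*s + 10)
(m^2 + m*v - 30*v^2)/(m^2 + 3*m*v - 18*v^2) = (-m + 5*v)/(-m + 3*v)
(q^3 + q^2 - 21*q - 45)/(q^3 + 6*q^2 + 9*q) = (q - 5)/q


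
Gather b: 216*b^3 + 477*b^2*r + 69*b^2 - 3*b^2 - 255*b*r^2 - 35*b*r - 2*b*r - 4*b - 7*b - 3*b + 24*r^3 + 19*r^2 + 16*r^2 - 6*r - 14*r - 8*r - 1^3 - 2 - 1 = 216*b^3 + b^2*(477*r + 66) + b*(-255*r^2 - 37*r - 14) + 24*r^3 + 35*r^2 - 28*r - 4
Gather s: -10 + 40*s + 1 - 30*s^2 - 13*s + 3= -30*s^2 + 27*s - 6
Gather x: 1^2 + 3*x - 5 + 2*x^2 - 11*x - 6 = 2*x^2 - 8*x - 10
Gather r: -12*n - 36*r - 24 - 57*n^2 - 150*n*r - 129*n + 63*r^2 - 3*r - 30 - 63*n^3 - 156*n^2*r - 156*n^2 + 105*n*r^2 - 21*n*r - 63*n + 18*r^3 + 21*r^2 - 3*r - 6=-63*n^3 - 213*n^2 - 204*n + 18*r^3 + r^2*(105*n + 84) + r*(-156*n^2 - 171*n - 42) - 60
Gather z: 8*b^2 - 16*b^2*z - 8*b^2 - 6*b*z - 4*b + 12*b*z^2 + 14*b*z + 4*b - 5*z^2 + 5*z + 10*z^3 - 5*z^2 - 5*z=10*z^3 + z^2*(12*b - 10) + z*(-16*b^2 + 8*b)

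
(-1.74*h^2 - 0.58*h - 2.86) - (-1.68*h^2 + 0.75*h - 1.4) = -0.0600000000000001*h^2 - 1.33*h - 1.46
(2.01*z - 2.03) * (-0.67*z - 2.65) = -1.3467*z^2 - 3.9664*z + 5.3795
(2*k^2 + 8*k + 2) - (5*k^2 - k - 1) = -3*k^2 + 9*k + 3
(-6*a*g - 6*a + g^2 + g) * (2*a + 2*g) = -12*a^2*g - 12*a^2 - 10*a*g^2 - 10*a*g + 2*g^3 + 2*g^2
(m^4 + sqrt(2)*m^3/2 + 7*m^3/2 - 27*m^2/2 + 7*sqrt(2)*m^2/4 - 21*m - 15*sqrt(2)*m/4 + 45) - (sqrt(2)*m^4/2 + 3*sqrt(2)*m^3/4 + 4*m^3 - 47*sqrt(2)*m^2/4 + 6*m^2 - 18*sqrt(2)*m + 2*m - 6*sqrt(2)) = -sqrt(2)*m^4/2 + m^4 - m^3/2 - sqrt(2)*m^3/4 - 39*m^2/2 + 27*sqrt(2)*m^2/2 - 23*m + 57*sqrt(2)*m/4 + 6*sqrt(2) + 45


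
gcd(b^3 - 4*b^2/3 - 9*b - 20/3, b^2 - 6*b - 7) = b + 1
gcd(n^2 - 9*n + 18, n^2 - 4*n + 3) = n - 3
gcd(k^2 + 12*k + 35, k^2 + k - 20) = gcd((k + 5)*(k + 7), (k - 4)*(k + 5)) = k + 5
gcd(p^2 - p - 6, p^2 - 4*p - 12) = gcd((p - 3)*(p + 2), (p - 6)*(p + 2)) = p + 2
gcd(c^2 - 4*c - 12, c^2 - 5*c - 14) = c + 2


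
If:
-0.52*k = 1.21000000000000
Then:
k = -2.33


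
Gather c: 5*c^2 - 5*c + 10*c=5*c^2 + 5*c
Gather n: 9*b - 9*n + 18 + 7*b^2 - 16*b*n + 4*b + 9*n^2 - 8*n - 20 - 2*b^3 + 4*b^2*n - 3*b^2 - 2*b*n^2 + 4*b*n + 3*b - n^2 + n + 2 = -2*b^3 + 4*b^2 + 16*b + n^2*(8 - 2*b) + n*(4*b^2 - 12*b - 16)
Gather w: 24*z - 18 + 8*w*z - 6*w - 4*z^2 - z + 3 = w*(8*z - 6) - 4*z^2 + 23*z - 15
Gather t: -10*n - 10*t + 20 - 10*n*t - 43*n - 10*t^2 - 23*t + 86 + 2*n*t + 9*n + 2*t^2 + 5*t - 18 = -44*n - 8*t^2 + t*(-8*n - 28) + 88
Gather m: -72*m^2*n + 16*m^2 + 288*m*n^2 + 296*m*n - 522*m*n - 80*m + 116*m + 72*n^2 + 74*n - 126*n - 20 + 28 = m^2*(16 - 72*n) + m*(288*n^2 - 226*n + 36) + 72*n^2 - 52*n + 8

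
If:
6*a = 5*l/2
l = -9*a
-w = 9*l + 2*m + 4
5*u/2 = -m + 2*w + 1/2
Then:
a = 0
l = 0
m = -w/2 - 2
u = w + 1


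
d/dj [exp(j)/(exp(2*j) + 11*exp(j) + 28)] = (28 - exp(2*j))*exp(j)/(exp(4*j) + 22*exp(3*j) + 177*exp(2*j) + 616*exp(j) + 784)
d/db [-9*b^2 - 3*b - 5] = -18*b - 3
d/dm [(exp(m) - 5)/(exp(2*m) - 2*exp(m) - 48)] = (2*(1 - exp(m))*(exp(m) - 5) + exp(2*m) - 2*exp(m) - 48)*exp(m)/(-exp(2*m) + 2*exp(m) + 48)^2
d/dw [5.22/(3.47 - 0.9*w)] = 4.698/(0.9*w - 3.47)^2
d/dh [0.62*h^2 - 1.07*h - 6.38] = 1.24*h - 1.07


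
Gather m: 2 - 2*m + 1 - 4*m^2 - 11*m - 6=-4*m^2 - 13*m - 3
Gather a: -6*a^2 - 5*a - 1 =-6*a^2 - 5*a - 1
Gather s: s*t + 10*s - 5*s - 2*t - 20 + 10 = s*(t + 5) - 2*t - 10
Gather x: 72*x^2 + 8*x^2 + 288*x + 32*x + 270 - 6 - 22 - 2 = 80*x^2 + 320*x + 240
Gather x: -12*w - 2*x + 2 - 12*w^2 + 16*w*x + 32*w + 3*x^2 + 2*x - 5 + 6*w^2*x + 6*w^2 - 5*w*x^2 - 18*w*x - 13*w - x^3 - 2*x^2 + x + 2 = -6*w^2 + 7*w - x^3 + x^2*(1 - 5*w) + x*(6*w^2 - 2*w + 1) - 1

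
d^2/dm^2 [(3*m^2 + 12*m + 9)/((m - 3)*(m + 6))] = 6*(m^3 + 63*m^2 + 243*m + 621)/(m^6 + 9*m^5 - 27*m^4 - 297*m^3 + 486*m^2 + 2916*m - 5832)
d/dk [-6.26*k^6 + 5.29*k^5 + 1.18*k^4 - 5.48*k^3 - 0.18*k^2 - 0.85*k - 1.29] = -37.56*k^5 + 26.45*k^4 + 4.72*k^3 - 16.44*k^2 - 0.36*k - 0.85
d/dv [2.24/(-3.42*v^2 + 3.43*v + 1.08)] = (15.3216*v - 7.6832)/(-3.42*v^2 + 3.43*v + 1.08)^2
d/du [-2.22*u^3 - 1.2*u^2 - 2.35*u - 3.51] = -6.66*u^2 - 2.4*u - 2.35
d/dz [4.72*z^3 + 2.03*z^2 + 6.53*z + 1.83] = 14.16*z^2 + 4.06*z + 6.53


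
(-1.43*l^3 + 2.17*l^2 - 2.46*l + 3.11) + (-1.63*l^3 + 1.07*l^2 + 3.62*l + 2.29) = -3.06*l^3 + 3.24*l^2 + 1.16*l + 5.4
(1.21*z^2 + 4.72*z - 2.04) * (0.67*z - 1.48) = 0.8107*z^3 + 1.3716*z^2 - 8.3524*z + 3.0192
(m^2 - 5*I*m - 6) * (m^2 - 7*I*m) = m^4 - 12*I*m^3 - 41*m^2 + 42*I*m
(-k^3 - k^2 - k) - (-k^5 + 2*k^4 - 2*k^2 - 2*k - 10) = k^5 - 2*k^4 - k^3 + k^2 + k + 10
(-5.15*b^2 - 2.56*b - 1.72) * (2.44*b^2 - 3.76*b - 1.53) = -12.566*b^4 + 13.1176*b^3 + 13.3083*b^2 + 10.384*b + 2.6316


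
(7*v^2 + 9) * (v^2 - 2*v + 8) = 7*v^4 - 14*v^3 + 65*v^2 - 18*v + 72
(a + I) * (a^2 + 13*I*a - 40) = a^3 + 14*I*a^2 - 53*a - 40*I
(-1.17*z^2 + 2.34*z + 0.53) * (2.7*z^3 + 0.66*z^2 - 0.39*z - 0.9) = -3.159*z^5 + 5.5458*z^4 + 3.4317*z^3 + 0.4902*z^2 - 2.3127*z - 0.477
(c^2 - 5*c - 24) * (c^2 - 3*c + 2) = c^4 - 8*c^3 - 7*c^2 + 62*c - 48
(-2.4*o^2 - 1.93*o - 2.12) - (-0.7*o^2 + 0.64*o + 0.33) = -1.7*o^2 - 2.57*o - 2.45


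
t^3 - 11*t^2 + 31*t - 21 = (t - 7)*(t - 3)*(t - 1)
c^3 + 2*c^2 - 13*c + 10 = (c - 2)*(c - 1)*(c + 5)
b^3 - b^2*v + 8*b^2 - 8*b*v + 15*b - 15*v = (b + 3)*(b + 5)*(b - v)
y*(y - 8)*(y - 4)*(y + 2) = y^4 - 10*y^3 + 8*y^2 + 64*y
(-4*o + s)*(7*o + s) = -28*o^2 + 3*o*s + s^2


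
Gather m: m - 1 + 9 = m + 8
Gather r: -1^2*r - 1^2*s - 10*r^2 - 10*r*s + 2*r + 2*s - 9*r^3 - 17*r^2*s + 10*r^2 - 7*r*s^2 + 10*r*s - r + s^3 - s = -9*r^3 - 17*r^2*s - 7*r*s^2 + s^3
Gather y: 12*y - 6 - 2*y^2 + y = -2*y^2 + 13*y - 6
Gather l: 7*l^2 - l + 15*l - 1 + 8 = 7*l^2 + 14*l + 7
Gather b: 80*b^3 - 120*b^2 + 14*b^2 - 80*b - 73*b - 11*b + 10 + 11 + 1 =80*b^3 - 106*b^2 - 164*b + 22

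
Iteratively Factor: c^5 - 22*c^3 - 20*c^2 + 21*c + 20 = (c - 1)*(c^4 + c^3 - 21*c^2 - 41*c - 20) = (c - 1)*(c + 1)*(c^3 - 21*c - 20) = (c - 5)*(c - 1)*(c + 1)*(c^2 + 5*c + 4) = (c - 5)*(c - 1)*(c + 1)*(c + 4)*(c + 1)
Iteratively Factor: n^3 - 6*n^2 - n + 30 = (n - 5)*(n^2 - n - 6) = (n - 5)*(n - 3)*(n + 2)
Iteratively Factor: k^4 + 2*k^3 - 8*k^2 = (k)*(k^3 + 2*k^2 - 8*k) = k*(k - 2)*(k^2 + 4*k) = k^2*(k - 2)*(k + 4)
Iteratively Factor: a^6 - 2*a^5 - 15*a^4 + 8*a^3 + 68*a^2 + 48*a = (a + 2)*(a^5 - 4*a^4 - 7*a^3 + 22*a^2 + 24*a) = (a - 3)*(a + 2)*(a^4 - a^3 - 10*a^2 - 8*a) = (a - 3)*(a + 1)*(a + 2)*(a^3 - 2*a^2 - 8*a) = (a - 3)*(a + 1)*(a + 2)^2*(a^2 - 4*a) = a*(a - 3)*(a + 1)*(a + 2)^2*(a - 4)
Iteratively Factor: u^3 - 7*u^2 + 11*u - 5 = (u - 1)*(u^2 - 6*u + 5) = (u - 1)^2*(u - 5)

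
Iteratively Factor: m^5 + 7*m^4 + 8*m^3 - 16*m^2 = (m + 4)*(m^4 + 3*m^3 - 4*m^2) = (m - 1)*(m + 4)*(m^3 + 4*m^2) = m*(m - 1)*(m + 4)*(m^2 + 4*m) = m*(m - 1)*(m + 4)^2*(m)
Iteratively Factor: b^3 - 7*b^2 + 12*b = (b - 4)*(b^2 - 3*b) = b*(b - 4)*(b - 3)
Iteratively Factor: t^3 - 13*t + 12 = (t - 3)*(t^2 + 3*t - 4) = (t - 3)*(t + 4)*(t - 1)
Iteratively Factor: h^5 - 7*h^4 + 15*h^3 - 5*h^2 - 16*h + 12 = (h - 2)*(h^4 - 5*h^3 + 5*h^2 + 5*h - 6) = (h - 2)^2*(h^3 - 3*h^2 - h + 3) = (h - 2)^2*(h - 1)*(h^2 - 2*h - 3) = (h - 3)*(h - 2)^2*(h - 1)*(h + 1)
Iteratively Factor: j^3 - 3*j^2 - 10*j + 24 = (j + 3)*(j^2 - 6*j + 8) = (j - 4)*(j + 3)*(j - 2)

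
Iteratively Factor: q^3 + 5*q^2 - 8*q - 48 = (q + 4)*(q^2 + q - 12) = (q - 3)*(q + 4)*(q + 4)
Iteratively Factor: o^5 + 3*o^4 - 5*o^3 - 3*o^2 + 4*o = (o)*(o^4 + 3*o^3 - 5*o^2 - 3*o + 4) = o*(o + 4)*(o^3 - o^2 - o + 1) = o*(o - 1)*(o + 4)*(o^2 - 1) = o*(o - 1)*(o + 1)*(o + 4)*(o - 1)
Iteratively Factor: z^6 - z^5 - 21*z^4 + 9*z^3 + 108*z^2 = (z)*(z^5 - z^4 - 21*z^3 + 9*z^2 + 108*z) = z*(z - 3)*(z^4 + 2*z^3 - 15*z^2 - 36*z) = z*(z - 4)*(z - 3)*(z^3 + 6*z^2 + 9*z) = z*(z - 4)*(z - 3)*(z + 3)*(z^2 + 3*z) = z*(z - 4)*(z - 3)*(z + 3)^2*(z)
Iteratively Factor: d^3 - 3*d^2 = (d - 3)*(d^2) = d*(d - 3)*(d)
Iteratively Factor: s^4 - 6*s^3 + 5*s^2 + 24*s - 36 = (s + 2)*(s^3 - 8*s^2 + 21*s - 18) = (s - 3)*(s + 2)*(s^2 - 5*s + 6) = (s - 3)*(s - 2)*(s + 2)*(s - 3)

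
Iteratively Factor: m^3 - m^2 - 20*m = (m + 4)*(m^2 - 5*m) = (m - 5)*(m + 4)*(m)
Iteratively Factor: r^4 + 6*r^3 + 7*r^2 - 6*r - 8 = (r + 1)*(r^3 + 5*r^2 + 2*r - 8) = (r - 1)*(r + 1)*(r^2 + 6*r + 8) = (r - 1)*(r + 1)*(r + 4)*(r + 2)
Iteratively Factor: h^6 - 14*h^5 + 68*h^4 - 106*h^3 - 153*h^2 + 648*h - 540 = (h - 5)*(h^5 - 9*h^4 + 23*h^3 + 9*h^2 - 108*h + 108) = (h - 5)*(h - 2)*(h^4 - 7*h^3 + 9*h^2 + 27*h - 54) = (h - 5)*(h - 2)*(h + 2)*(h^3 - 9*h^2 + 27*h - 27) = (h - 5)*(h - 3)*(h - 2)*(h + 2)*(h^2 - 6*h + 9) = (h - 5)*(h - 3)^2*(h - 2)*(h + 2)*(h - 3)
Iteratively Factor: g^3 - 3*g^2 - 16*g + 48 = (g + 4)*(g^2 - 7*g + 12) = (g - 4)*(g + 4)*(g - 3)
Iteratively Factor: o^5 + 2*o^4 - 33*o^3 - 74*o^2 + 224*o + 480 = (o + 2)*(o^4 - 33*o^2 - 8*o + 240) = (o - 5)*(o + 2)*(o^3 + 5*o^2 - 8*o - 48) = (o - 5)*(o + 2)*(o + 4)*(o^2 + o - 12) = (o - 5)*(o - 3)*(o + 2)*(o + 4)*(o + 4)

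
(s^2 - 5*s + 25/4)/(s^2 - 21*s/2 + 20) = (s - 5/2)/(s - 8)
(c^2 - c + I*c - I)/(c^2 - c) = (c + I)/c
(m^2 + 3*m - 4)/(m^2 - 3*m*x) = (m^2 + 3*m - 4)/(m*(m - 3*x))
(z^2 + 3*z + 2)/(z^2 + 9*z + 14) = (z + 1)/(z + 7)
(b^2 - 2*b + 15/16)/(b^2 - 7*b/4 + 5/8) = (4*b - 3)/(2*(2*b - 1))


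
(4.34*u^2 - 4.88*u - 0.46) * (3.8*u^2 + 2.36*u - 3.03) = 16.492*u^4 - 8.3016*u^3 - 26.415*u^2 + 13.7008*u + 1.3938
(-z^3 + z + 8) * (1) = -z^3 + z + 8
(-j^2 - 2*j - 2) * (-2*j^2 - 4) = 2*j^4 + 4*j^3 + 8*j^2 + 8*j + 8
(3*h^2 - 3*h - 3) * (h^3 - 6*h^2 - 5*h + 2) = 3*h^5 - 21*h^4 + 39*h^2 + 9*h - 6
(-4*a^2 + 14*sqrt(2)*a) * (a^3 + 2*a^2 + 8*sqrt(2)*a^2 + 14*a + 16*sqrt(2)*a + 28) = -4*a^5 - 18*sqrt(2)*a^4 - 8*a^4 - 36*sqrt(2)*a^3 + 168*a^3 + 196*sqrt(2)*a^2 + 336*a^2 + 392*sqrt(2)*a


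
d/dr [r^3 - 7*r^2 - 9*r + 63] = 3*r^2 - 14*r - 9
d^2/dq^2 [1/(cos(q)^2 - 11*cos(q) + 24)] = (-4*sin(q)^4 + 27*sin(q)^2 - 1221*cos(q)/4 + 33*cos(3*q)/4 + 171)/((cos(q) - 8)^3*(cos(q) - 3)^3)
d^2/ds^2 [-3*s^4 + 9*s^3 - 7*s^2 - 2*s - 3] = -36*s^2 + 54*s - 14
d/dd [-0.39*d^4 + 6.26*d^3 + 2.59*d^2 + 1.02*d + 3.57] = -1.56*d^3 + 18.78*d^2 + 5.18*d + 1.02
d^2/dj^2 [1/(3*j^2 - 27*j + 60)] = 2*(-j^2 + 9*j + (2*j - 9)^2 - 20)/(3*(j^2 - 9*j + 20)^3)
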